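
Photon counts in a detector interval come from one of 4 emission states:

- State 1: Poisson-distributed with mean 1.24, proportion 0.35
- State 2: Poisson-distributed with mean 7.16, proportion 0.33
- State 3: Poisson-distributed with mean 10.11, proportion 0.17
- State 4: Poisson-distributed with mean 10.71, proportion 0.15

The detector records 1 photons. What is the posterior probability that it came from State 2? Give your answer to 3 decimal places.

Posterior ∝ prior × likelihood, so P(k | x) ∝ w_k f_k(x); normalise over all components.
Component likelihoods at x = 1 photons:
  L_1 = 0.358836
  L_2 = 0.00556371
  L_3 = 0.000411182
  L_4 = 0.000239054
Multiply by the mixture weights:
  w_1·L_1 = 0.35 × 0.358836 = 0.125593
  w_2·L_2 = 0.33 × 0.00556371 = 0.00183602
  w_3·L_3 = 0.17 × 0.000411182 = 6.99009e-05
  w_4·L_4 = 0.15 × 0.000239054 = 3.58581e-05
Sum: 0.125593 + 0.00183602 + 6.99009e-05 + 3.58581e-05 = 0.127535
P(State 2 | 1 photons) ≈ 0.014

0.014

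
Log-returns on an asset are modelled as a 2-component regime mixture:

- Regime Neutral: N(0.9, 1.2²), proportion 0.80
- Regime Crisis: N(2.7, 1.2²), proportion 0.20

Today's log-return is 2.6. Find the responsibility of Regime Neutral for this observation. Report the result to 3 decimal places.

0.595

The responsibility of component k is P(Z=k) f_k(x) divided by Σ_j P(Z=j) f_j(x).
Component likelihoods at x = 2.6:
  p_Neutral = (1/(1.2·√(2π)))·exp(−(2.6−0.9)²/(2·1.2²)) = 0.332452·exp(-1.00347) = 0.121878
  p_Crisis = (1/(1.2·√(2π)))·exp(−(2.6−2.7)²/(2·1.2²)) = 0.332452·exp(-0.00347) = 0.3313
Weight by the priors:
  P(Z=Neutral)·p_Neutral = 0.80 × 0.121878 = 0.0975026
  P(Z=Crisis)·p_Crisis = 0.20 × 0.3313 = 0.0662599
Sum: 0.0975026 + 0.0662599 = 0.163763
So the posterior for Regime Neutral is 0.0975026 / 0.163763 ≈ 0.595.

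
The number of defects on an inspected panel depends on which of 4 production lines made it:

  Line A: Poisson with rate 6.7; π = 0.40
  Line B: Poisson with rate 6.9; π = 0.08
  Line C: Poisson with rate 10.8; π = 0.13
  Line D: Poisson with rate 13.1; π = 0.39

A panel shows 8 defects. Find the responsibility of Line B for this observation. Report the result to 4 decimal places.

Posterior ∝ prior × likelihood, so P(k | x) ∝ w_k f_k(x); normalise over all components.
Poisson probabilities:
  f_A = e^(−6.7)·6.7^8/8! = 0.123967
  f_B = e^(−6.9)·6.9^8/8! = 0.128422
  f_C = e^(−10.8)·10.8^8/8! = 0.093646
  f_D = e^(−13.1)·13.1^8/8! = 0.0439939
Weight by the priors:
  w_A·f_A = 0.40 × 0.123967 = 0.0495867
  w_B·f_B = 0.08 × 0.128422 = 0.0102738
  w_C·f_C = 0.13 × 0.093646 = 0.012174
  w_D·f_D = 0.39 × 0.0439939 = 0.0171576
Denominator: 0.0495867 + 0.0102738 + 0.012174 + 0.0171576 = 0.089192
Responsibility of Line B: 0.0102738 / 0.089192 ≈ 0.1152

0.1152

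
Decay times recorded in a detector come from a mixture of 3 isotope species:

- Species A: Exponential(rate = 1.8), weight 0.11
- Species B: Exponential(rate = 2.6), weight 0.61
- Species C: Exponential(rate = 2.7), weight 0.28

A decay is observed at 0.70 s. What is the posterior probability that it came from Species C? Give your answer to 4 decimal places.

0.2673

The responsibility of component k is π_k f_k(x) divided by Σ_j π_j f_j(x).
Evaluate each component's likelihood at the observed value:
  f_A = 0.510577
  f_B = 0.421267
  f_C = 0.407894
Multiply by the mixture weights:
  π_A·f_A = 0.11 × 0.510577 = 0.0561635
  π_B·f_B = 0.61 × 0.421267 = 0.256973
  π_C·f_C = 0.28 × 0.407894 = 0.11421
Marginal: 0.0561635 + 0.256973 + 0.11421 = 0.427347
So the posterior for Species C is 0.11421 / 0.427347 ≈ 0.2673.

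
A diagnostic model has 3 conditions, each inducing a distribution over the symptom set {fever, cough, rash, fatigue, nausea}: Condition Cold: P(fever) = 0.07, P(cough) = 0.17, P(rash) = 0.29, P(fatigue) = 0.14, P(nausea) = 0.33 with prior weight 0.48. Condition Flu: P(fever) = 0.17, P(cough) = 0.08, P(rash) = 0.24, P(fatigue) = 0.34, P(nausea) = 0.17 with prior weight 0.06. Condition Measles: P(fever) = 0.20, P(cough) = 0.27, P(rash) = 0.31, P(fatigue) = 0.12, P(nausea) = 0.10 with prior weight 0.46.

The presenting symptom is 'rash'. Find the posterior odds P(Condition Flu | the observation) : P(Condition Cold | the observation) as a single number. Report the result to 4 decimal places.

Since P(k|x) ∝ π_k f_k(x), the posterior odds are π_i f_i(x) / (π_j f_j(x)).
Evaluate each component's likelihood at the observed value:
  f_Cold = 0.29
  f_Flu = 0.24
  f_Measles = 0.31
Posterior odds = (π_Flu·f_Flu) / (π_Cold·f_Cold) = (0.06·0.24) / (0.48·0.29) = 0.0144 / 0.1392 ≈ 0.1034

0.1034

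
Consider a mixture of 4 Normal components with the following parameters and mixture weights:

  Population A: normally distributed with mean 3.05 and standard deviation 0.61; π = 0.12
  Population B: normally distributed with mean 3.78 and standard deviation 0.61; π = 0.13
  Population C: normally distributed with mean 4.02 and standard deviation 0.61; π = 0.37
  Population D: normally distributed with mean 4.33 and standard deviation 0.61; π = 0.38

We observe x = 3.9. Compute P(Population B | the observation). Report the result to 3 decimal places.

0.153

The responsibility of component k is P(Z=k) f_k(x) divided by Σ_j P(Z=j) f_j(x).
Evaluate each component's likelihood at the observed value:
  p_A = 0.247713
  p_B = 0.641471
  p_C = 0.641471
  p_D = 0.510126
Multiply by the mixture weights:
  P(Z=A)·p_A = 0.12 × 0.247713 = 0.0297256
  P(Z=B)·p_B = 0.13 × 0.641471 = 0.0833912
  P(Z=C)·p_C = 0.37 × 0.641471 = 0.237344
  P(Z=D)·p_D = 0.38 × 0.510126 = 0.193848
Normaliser: 0.0297256 + 0.0833912 + 0.237344 + 0.193848 = 0.544309
P(Population B | x) = 0.0833912 / 0.544309 ≈ 0.153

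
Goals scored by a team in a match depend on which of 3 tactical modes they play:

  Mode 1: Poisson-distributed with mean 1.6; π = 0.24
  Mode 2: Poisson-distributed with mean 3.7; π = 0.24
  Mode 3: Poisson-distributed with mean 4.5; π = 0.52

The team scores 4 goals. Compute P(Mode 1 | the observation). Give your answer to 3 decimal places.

P(component k | x) = P(Z=k)·f_k(x) / marginal(x), where marginal(x) = Σ_j P(Z=j)·f_j(x).
Component likelihoods at x = 4 goals:
  p_1 = 0.0551312
  p_2 = 0.193066
  p_3 = 0.189808
Weight by the priors:
  P(Z=1)·p_1 = 0.24 × 0.0551312 = 0.0132315
  P(Z=2)·p_2 = 0.24 × 0.193066 = 0.0463359
  P(Z=3)·p_3 = 0.52 × 0.189808 = 0.0987
Sum: 0.0132315 + 0.0463359 + 0.0987 = 0.158267
So the posterior for Mode 1 is 0.0132315 / 0.158267 ≈ 0.084.

0.084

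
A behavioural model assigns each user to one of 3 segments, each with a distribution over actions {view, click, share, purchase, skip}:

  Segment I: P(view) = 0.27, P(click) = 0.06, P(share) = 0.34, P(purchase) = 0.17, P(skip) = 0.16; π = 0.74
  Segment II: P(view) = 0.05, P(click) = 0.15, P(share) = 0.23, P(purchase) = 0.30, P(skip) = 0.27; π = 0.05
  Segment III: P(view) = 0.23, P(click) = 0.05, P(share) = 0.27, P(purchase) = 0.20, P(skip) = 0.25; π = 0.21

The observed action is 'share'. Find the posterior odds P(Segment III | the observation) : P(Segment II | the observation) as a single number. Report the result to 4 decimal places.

4.9304

Since P(k|x) ∝ w_k f_k(x), the posterior odds are w_i f_i(x) / (w_j f_j(x)).
Categorical probabilities:
  L_I = P(share | comp) = 0.34
  L_II = P(share | comp) = 0.23
  L_III = P(share | comp) = 0.27
Posterior odds = (w_III·L_III) / (w_II·L_II) = (0.21·0.27) / (0.05·0.23) = 0.0567 / 0.0115 ≈ 4.9304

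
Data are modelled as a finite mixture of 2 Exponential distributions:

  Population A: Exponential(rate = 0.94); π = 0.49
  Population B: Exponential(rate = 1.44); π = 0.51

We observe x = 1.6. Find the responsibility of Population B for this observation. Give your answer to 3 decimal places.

0.417

Apply Bayes' rule: the posterior for each component is proportional to its prior times its likelihood at x.
Exponential densities:
  p_A = 0.208905
  p_B = 0.143796
Multiply by the mixture weights:
  w_A·p_A = 0.49 × 0.208905 = 0.102363
  w_B·p_B = 0.51 × 0.143796 = 0.0733362
Evidence: 0.102363 + 0.0733362 = 0.1757
Responsibility of Population B: 0.0733362 / 0.1757 ≈ 0.417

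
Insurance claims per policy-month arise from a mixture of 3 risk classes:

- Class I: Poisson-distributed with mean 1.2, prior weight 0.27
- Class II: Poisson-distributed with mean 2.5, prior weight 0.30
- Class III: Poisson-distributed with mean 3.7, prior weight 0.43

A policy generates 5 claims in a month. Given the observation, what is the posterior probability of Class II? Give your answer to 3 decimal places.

By Bayes' theorem, P(k | x) = P(Z=k) f_k(x) / Σ_j P(Z=j) f_j(x).
Poisson probabilities:
  f_I = 0.00624556
  f_II = 0.0668009
  f_III = 0.142869
Multiply by the mixture weights:
  P(Z=I)·f_I = 0.27 × 0.00624556 = 0.0016863
  P(Z=II)·f_II = 0.30 × 0.0668009 = 0.0200403
  P(Z=III)·f_III = 0.43 × 0.142869 = 0.0614336
Marginal: 0.0016863 + 0.0200403 + 0.0614336 = 0.0831602
P(Class II | data) ≈ 0.241

0.241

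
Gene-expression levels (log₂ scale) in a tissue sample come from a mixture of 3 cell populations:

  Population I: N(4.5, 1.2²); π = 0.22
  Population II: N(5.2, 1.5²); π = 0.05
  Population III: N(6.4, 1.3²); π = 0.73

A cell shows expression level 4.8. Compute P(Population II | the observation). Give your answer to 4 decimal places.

0.0680

Apply Bayes' rule: the posterior for each component is proportional to its prior times its likelihood at x.
Normal densities:
  L_I = (1/(1.2·√(2π)))·exp(−(4.8−4.5)²/(2·1.2²)) = 0.332452·exp(-0.03125) = 0.322223
  L_II = (1/(1.5·√(2π)))·exp(−(4.8−5.2)²/(2·1.5²)) = 0.265962·exp(-0.03556) = 0.256671
  L_III = (1/(1.3·√(2π)))·exp(−(4.8−6.4)²/(2·1.3²)) = 0.306879·exp(-0.75740) = 0.143891
Multiply by the mixture weights:
  w_I·L_I = 0.22 × 0.322223 = 0.0708892
  w_II·L_II = 0.05 × 0.256671 = 0.0128336
  w_III·L_III = 0.73 × 0.143891 = 0.10504
Sum: 0.0708892 + 0.0128336 + 0.10504 = 0.188763
Responsibility of Population II: 0.0128336 / 0.188763 ≈ 0.0680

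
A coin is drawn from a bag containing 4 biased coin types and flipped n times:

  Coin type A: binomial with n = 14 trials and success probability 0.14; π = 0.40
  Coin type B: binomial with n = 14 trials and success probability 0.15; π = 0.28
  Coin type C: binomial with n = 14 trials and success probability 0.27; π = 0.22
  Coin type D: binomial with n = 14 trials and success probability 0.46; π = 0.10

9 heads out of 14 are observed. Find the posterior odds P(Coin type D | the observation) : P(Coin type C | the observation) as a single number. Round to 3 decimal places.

The posterior odds equal the prior odds times the likelihood ratio: (w_i/w_j)·(f_i(x)/f_j(x)).
Evaluate each component's likelihood at the observed value:
  L_A = C(14,9)·0.14^9·0.86^5 = 2002·2.0661e-08·0.470427 = 1.94585e-05
  L_B = C(14,9)·0.15^9·0.85^5 = 2002·3.84434e-08·0.443705 = 3.41492e-05
  L_C = C(14,9)·0.27^9·0.73^5 = 2002·7.6256e-06·0.207307 = 0.00316484
  L_D = C(14,9)·0.46^9·0.54^5 = 2002·0.00092219·0.0459165 = 0.0847722
Posterior odds = (w_D·L_D) / (w_C·L_C) = (0.10·0.0847722) / (0.22·0.00316484) = 0.00847722 / 0.000696266 ≈ 12.175

12.175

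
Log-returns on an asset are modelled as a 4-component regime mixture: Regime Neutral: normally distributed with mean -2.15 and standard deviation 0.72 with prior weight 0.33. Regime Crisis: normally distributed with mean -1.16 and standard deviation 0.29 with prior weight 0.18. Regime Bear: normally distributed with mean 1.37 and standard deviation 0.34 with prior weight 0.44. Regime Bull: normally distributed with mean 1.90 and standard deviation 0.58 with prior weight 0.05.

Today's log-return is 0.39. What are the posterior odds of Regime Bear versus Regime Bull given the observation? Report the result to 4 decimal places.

6.9854

The posterior odds equal the prior odds times the likelihood ratio: (w_i/w_j)·(f_i(x)/f_j(x)).
Component likelihoods at x = 0.39:
  f_Neutral = (1/(0.72·√(2π)))·exp(−(0.39−-2.15)²/(2·0.72²)) = 0.554087·exp(-6.22261) = 0.00109934
  f_Crisis = (1/(0.29·√(2π)))·exp(−(0.39−-1.16)²/(2·0.29²)) = 1.375663·exp(-14.28359) = 8.61445e-07
  f_Bear = (1/(0.34·√(2π)))·exp(−(0.39−1.37)²/(2·0.34²)) = 1.173360·exp(-4.15398) = 0.0184239
  f_Bull = (1/(0.58·√(2π)))·exp(−(0.39−1.90)²/(2·0.58²)) = 0.687832·exp(-3.38897) = 0.0232098
Posterior odds = (w_Bear·f_Bear) / (w_Bull·f_Bull) = (0.44·0.0184239) / (0.05·0.0232098) = 0.0081065 / 0.00116049 ≈ 6.9854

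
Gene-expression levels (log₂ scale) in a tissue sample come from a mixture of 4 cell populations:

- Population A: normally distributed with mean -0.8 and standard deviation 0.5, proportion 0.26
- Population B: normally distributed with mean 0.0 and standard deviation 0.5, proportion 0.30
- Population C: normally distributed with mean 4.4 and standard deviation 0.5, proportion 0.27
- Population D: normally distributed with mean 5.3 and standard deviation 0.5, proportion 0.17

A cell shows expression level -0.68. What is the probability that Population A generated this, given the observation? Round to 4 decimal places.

0.6798

Apply Bayes' rule: the posterior for each component is proportional to its prior times its likelihood at x.
Evaluate each component's likelihood at the observed value:
  L_A = 0.775233
  L_B = 0.31645
  L_C = 3.06751e-23
  L_D = 6.93188e-32
Unnormalised posteriors:
  π_A·L_A = 0.26 × 0.775233 = 0.201561
  π_B·L_B = 0.30 × 0.31645 = 0.0949349
  π_C·L_C = 0.27 × 3.06751e-23 = 8.28227e-24
  π_D·L_D = 0.17 × 6.93188e-32 = 1.17842e-32
Denominator: 0.201561 + 0.0949349 + 8.28227e-24 + 1.17842e-32 = 0.296496
P(Population A | data) ≈ 0.6798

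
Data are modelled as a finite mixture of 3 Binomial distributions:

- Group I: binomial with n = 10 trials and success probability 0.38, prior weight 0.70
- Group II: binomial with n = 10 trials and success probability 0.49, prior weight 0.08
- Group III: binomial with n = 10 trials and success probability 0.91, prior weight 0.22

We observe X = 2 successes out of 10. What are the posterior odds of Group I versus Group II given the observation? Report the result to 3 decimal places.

25.105

Only the two components matter; the odds are (w_i f_i(x)) / (w_j f_j(x)).
Evaluate each component's likelihood at the observed value:
  f_I = 0.141877
  f_II = 0.04945
  f_III = 1.60411e-07
Odds = (0.70/0.08) × (0.141877/0.04945) = 8.75 × 2.86911 ≈ 25.105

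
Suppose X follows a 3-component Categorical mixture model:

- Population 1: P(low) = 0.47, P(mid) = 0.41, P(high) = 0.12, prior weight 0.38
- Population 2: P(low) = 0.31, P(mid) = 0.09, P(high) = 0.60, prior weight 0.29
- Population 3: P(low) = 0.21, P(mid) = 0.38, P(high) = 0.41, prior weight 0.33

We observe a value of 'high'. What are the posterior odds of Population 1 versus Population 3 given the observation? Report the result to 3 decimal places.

Only the two components matter; the odds are (π_i f_i(x)) / (π_j f_j(x)).
Evaluate each component's likelihood at the observed value:
  p_1 = P(high | comp) = 0.12
  p_2 = P(high | comp) = 0.60
  p_3 = P(high | comp) = 0.41
0.0456 / 0.1353 ≈ 0.337

0.337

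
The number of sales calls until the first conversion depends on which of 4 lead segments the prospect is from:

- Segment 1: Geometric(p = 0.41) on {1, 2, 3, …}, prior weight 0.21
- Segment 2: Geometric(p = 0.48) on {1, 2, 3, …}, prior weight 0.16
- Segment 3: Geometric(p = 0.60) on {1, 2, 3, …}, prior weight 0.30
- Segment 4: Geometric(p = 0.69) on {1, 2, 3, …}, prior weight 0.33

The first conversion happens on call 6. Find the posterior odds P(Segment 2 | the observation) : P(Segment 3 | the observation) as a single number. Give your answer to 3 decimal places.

1.584

Posterior odds = (P(Z=i) f_i(x)) / (P(Z=j) f_j(x)); the normalising sum cancels.
Evaluate each component's likelihood at the observed value:
  L_1 = 0.41·(1−0.41)^5 = 0.41·0.0714924 = 0.0293119
  L_2 = 0.48·(1−0.48)^5 = 0.48·0.0380204 = 0.0182498
  L_3 = 0.60·(1−0.60)^5 = 0.60·0.01024 = 0.006144
  L_4 = 0.69·(1−0.69)^5 = 0.69·0.00286292 = 0.00197541
Odds = (0.16/0.30) × (0.0182498/0.006144) = 0.533333 × 2.97034 ≈ 1.584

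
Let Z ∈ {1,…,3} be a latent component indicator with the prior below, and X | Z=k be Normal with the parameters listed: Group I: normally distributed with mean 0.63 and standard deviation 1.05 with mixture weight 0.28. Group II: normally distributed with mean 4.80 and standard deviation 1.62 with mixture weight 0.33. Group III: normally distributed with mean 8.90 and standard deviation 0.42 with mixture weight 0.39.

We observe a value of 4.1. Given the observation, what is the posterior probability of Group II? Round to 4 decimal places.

By Bayes' theorem, P(k | x) = P(Z=k) f_k(x) / Σ_j P(Z=j) f_j(x).
Component likelihoods at x = 4.1:
  f_I = 0.00161495
  f_II = 0.224312
  f_III = 4.12641e-29
Prior × likelihood for each component:
  P(Z=I)·f_I = 0.28 × 0.00161495 = 0.000452185
  P(Z=II)·f_II = 0.33 × 0.224312 = 0.0740228
  P(Z=III)·f_III = 0.39 × 4.12641e-29 = 1.6093e-29
Normaliser: 0.000452185 + 0.0740228 + 1.6093e-29 = 0.074475
Responsibility of Group II: 0.0740228 / 0.074475 ≈ 0.9939

0.9939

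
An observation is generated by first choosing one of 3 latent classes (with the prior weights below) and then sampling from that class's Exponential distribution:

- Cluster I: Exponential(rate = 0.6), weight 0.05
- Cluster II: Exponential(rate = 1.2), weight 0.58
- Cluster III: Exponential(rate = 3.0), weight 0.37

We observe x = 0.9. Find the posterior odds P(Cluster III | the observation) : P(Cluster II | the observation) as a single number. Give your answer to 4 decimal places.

0.3156

Posterior odds = (P(Z=i) f_i(x)) / (P(Z=j) f_j(x)); the normalising sum cancels.
Evaluate each component's likelihood at the observed value:
  L_I = 0.349649
  L_II = 0.407515
  L_III = 0.201617
Posterior odds = (P(Z=III)·L_III) / (P(Z=II)·L_II) = (0.37·0.201617) / (0.58·0.407515) = 0.0745981 / 0.236358 ≈ 0.3156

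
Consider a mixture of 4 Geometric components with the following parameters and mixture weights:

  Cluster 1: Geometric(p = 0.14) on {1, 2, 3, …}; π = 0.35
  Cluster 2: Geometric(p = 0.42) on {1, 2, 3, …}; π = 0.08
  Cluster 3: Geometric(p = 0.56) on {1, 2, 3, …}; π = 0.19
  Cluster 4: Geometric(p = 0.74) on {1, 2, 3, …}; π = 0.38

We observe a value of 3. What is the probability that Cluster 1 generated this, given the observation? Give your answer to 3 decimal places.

0.416

Apply Bayes' rule: the posterior for each component is proportional to its prior times its likelihood at x.
Component likelihoods at x = 3:
  f_1 = 0.103544
  f_2 = 0.141288
  f_3 = 0.108416
  f_4 = 0.050024
Weight by the priors:
  π_1·f_1 = 0.35 × 0.103544 = 0.0362404
  π_2·f_2 = 0.08 × 0.141288 = 0.011303
  π_3·f_3 = 0.19 × 0.108416 = 0.020599
  π_4·f_4 = 0.38 × 0.050024 = 0.0190091
Marginal: 0.0362404 + 0.011303 + 0.020599 + 0.0190091 = 0.0871516
P(Cluster 1 | x) ≈ 0.416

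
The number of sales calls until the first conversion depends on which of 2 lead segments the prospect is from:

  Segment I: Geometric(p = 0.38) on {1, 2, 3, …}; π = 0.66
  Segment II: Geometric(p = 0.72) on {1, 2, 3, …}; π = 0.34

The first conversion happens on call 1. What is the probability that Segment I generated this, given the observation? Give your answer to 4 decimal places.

Posterior ∝ prior × likelihood, so P(k | x) ∝ w_k f_k(x); normalise over all components.
Geometric probabilities:
  f_I = 0.38·(1−0.38)^0 = 0.38·1 = 0.38
  f_II = 0.72·(1−0.72)^0 = 0.72·1 = 0.72
Multiply by the mixture weights:
  w_I·f_I = 0.66 × 0.38 = 0.2508
  w_II·f_II = 0.34 × 0.72 = 0.2448
Marginal: 0.2508 + 0.2448 = 0.4956
P(Segment I | data) = 0.2508 / 0.4956 ≈ 0.5061

0.5061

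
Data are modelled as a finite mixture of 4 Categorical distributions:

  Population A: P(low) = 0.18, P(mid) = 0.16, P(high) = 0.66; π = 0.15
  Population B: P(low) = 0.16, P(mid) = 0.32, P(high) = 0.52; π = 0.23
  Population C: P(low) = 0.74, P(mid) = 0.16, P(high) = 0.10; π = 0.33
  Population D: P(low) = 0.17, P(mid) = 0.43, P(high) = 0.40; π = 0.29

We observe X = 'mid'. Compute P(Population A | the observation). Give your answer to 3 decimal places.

By Bayes' theorem, P(k | x) = π_k f_k(x) / Σ_j π_j f_j(x).
Categorical probabilities:
  f_A = 0.16
  f_B = 0.32
  f_C = 0.16
  f_D = 0.43
Weight by the priors:
  π_A·f_A = 0.15 × 0.16 = 0.024
  π_B·f_B = 0.23 × 0.32 = 0.0736
  π_C·f_C = 0.33 × 0.16 = 0.0528
  π_D·f_D = 0.29 × 0.43 = 0.1247
Marginal: 0.024 + 0.0736 + 0.0528 + 0.1247 = 0.2751
So the posterior for Population A is 0.024 / 0.2751 ≈ 0.087.

0.087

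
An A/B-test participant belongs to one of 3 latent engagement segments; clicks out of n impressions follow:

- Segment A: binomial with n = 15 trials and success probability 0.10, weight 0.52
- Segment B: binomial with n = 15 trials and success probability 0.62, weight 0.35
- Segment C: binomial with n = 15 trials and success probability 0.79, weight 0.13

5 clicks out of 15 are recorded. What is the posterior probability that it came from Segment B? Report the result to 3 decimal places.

0.525

Posterior ∝ prior × likelihood, so P(k | x) ∝ w_k f_k(x); normalise over all components.
Evaluate each component's likelihood at the observed value:
  f_A = C(15,5)·0.10^5·0.90^10 = 3003·1e-05·0.348678 = 0.0104708
  f_B = C(15,5)·0.62^5·0.38^10 = 3003·0.0916133·6.27821e-05 = 0.0172723
  f_C = C(15,5)·0.79^5·0.21^10 = 3003·0.307706·1.66799e-07 = 0.000154129
Multiply by the mixture weights:
  w_A·f_A = 0.52 × 0.0104708 = 0.00544482
  w_B·f_B = 0.35 × 0.0172723 = 0.0060453
  w_C·f_C = 0.13 × 0.000154129 = 2.00367e-05
Sum: 0.00544482 + 0.0060453 + 2.00367e-05 = 0.0115102
P(Segment B | 5 clicks out of 15) = 0.0060453 / 0.0115102 ≈ 0.525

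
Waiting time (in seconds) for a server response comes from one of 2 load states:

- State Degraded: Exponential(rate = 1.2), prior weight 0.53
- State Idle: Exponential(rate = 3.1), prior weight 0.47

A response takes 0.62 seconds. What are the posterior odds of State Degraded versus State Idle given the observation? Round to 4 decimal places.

Since P(k|x) ∝ π_k f_k(x), the posterior odds are π_i f_i(x) / (π_j f_j(x)).
Component likelihoods at x = 0.62 seconds:
  f_Degraded = 1.2·e^(−1.2·0.62) = 1.2·e^(−0.7440) = 0.570251
  f_Idle = 3.1·e^(−3.1·0.62) = 3.1·e^(−1.9220) = 0.453574
Odds = (0.53/0.47) × (0.570251/0.453574) = 1.12766 × 1.25724 ≈ 1.4177

1.4177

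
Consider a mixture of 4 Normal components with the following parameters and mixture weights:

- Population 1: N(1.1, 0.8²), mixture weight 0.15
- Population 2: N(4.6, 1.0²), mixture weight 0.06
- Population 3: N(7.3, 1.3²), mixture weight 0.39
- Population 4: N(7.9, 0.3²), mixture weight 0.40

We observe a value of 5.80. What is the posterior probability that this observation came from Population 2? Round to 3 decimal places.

Apply Bayes' rule: the posterior for each component is proportional to its prior times its likelihood at x.
Evaluate each component's likelihood at the observed value:
  f_1 = (1/(0.8·√(2π)))·exp(−(5.80−1.1)²/(2·0.8²)) = 0.498678·exp(-17.25781) = 1.59532e-08
  f_2 = (1/(1.0·√(2π)))·exp(−(5.80−4.6)²/(2·1.0²)) = 0.398942·exp(-0.72000) = 0.194186
  f_3 = (1/(1.3·√(2π)))·exp(−(5.80−7.3)²/(2·1.3²)) = 0.306879·exp(-0.66568) = 0.157712
  f_4 = (1/(0.3·√(2π)))·exp(−(5.80−7.9)²/(2·0.3²)) = 1.329808·exp(-24.50000) = 3.04491e-11
Weight by the priors:
  w_1·f_1 = 0.15 × 1.59532e-08 = 2.39298e-09
  w_2·f_2 = 0.06 × 0.194186 = 0.0116512
  w_3·f_3 = 0.39 × 0.157712 = 0.0615078
  w_4·f_4 = 0.40 × 3.04491e-11 = 1.21796e-11
Denominator: 2.39298e-09 + 0.0116512 + 0.0615078 + 1.21796e-11 = 0.0731589
Responsibility of Population 2: 0.0116512 / 0.0731589 ≈ 0.159

0.159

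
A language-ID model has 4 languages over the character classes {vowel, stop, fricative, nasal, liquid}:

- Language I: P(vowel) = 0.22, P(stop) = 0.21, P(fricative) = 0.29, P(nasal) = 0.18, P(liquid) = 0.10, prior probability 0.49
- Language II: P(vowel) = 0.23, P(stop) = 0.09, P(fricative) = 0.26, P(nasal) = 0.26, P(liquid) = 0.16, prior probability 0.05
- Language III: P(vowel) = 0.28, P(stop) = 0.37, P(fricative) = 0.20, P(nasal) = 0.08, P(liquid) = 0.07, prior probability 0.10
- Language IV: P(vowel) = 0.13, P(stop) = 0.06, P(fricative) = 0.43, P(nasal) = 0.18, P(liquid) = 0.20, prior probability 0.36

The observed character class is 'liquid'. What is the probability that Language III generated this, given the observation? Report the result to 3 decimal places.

0.051

Posterior ∝ prior × likelihood, so P(k | x) ∝ π_k f_k(x); normalise over all components.
Categorical probabilities:
  L_I = P(liquid | comp) = 0.10
  L_II = P(liquid | comp) = 0.16
  L_III = P(liquid | comp) = 0.07
  L_IV = P(liquid | comp) = 0.20
Unnormalised posteriors:
  π_I·L_I = 0.49 × 0.1 = 0.049
  π_II·L_II = 0.05 × 0.16 = 0.008
  π_III·L_III = 0.10 × 0.07 = 0.007
  π_IV·L_IV = 0.36 × 0.2 = 0.072
Marginal: 0.049 + 0.008 + 0.007 + 0.072 = 0.136
So the posterior for Language III is 0.007 / 0.136 ≈ 0.051.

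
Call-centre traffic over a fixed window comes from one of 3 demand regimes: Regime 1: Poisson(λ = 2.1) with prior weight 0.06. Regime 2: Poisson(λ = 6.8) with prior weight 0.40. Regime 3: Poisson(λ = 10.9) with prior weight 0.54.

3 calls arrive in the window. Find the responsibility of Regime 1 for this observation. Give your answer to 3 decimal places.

0.308

By Bayes' theorem, P(k | x) = π_k f_k(x) / Σ_j π_j f_j(x).
Poisson probabilities:
  p_1 = 0.189011
  p_2 = 0.0583678
  p_3 = 0.00398399
Weight by the priors:
  π_1·p_1 = 0.06 × 0.189011 = 0.0113407
  π_2·p_2 = 0.40 × 0.0583678 = 0.0233471
  π_3·p_3 = 0.54 × 0.00398399 = 0.00215136
Denominator: 0.0113407 + 0.0233471 + 0.00215136 = 0.0368391
P(Regime 1 | data) = 0.0113407 / 0.0368391 ≈ 0.308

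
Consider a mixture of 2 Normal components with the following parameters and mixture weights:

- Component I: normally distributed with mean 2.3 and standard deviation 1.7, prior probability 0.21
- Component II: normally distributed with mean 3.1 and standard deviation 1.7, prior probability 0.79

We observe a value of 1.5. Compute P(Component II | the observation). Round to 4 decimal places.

0.7296

Apply Bayes' rule: the posterior for each component is proportional to its prior times its likelihood at x.
Component likelihoods at x = 1.5:
  f_I = 0.210074
  f_II = 0.150699
Weight by the priors:
  π_I·f_I = 0.21 × 0.210074 = 0.0441156
  π_II·f_II = 0.79 × 0.150699 = 0.119052
Marginal: 0.0441156 + 0.119052 = 0.163168
Responsibility of Component II: 0.119052 / 0.163168 ≈ 0.7296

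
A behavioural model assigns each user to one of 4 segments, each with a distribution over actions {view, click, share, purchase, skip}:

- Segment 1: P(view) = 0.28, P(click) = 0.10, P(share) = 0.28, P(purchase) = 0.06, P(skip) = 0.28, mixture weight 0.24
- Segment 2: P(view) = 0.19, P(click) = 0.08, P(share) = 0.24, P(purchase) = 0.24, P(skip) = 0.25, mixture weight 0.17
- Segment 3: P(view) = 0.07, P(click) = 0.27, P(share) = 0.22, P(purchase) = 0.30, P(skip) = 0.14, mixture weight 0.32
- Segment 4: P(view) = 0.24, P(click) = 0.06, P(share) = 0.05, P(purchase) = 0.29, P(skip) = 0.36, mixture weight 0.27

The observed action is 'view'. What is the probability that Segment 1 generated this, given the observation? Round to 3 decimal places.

Apply Bayes' rule: the posterior for each component is proportional to its prior times its likelihood at x.
Categorical probabilities:
  L_1 = 0.28
  L_2 = 0.19
  L_3 = 0.07
  L_4 = 0.24
Unnormalised posteriors:
  π_1·L_1 = 0.24 × 0.28 = 0.0672
  π_2·L_2 = 0.17 × 0.19 = 0.0323
  π_3·L_3 = 0.32 × 0.07 = 0.0224
  π_4·L_4 = 0.27 × 0.24 = 0.0648
Evidence: 0.0672 + 0.0323 + 0.0224 + 0.0648 = 0.1867
Responsibility of Segment 1: 0.0672 / 0.1867 ≈ 0.360

0.360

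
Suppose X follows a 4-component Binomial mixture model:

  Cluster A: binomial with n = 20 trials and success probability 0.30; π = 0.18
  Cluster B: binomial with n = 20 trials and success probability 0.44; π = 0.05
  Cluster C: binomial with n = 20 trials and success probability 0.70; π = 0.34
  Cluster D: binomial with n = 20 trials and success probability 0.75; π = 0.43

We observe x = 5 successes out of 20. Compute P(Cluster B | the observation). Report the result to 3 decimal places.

P(component k | x) = P(Z=k)·f_k(x) / marginal(x), where marginal(x) = Σ_j P(Z=j)·f_j(x).
Component likelihoods at x = 5 successes out of 20:
  f_A = C(20,5)·0.30^5·0.70^15 = 15504·0.00243·0.00474756 = 0.178863
  f_B = C(20,5)·0.44^5·0.56^15 = 15504·0.0164916·0.00016704 = 0.0427098
  f_C = C(20,5)·0.70^5·0.30^15 = 15504·0.16807·1.43489e-08 = 3.73898e-05
  f_D = C(20,5)·0.75^5·0.25^15 = 15504·0.237305·9.31323e-10 = 3.4265e-06
Multiply by the mixture weights:
  P(Z=A)·f_A = 0.18 × 0.178863 = 0.0321953
  P(Z=B)·f_B = 0.05 × 0.0427098 = 0.00213549
  P(Z=C)·f_C = 0.34 × 3.73898e-05 = 1.27125e-05
  P(Z=D)·f_D = 0.43 × 3.4265e-06 = 1.47339e-06
Evidence: 0.0321953 + 0.00213549 + 1.27125e-05 + 1.47339e-06 = 0.034345
So the posterior for Cluster B is 0.00213549 / 0.034345 ≈ 0.062.

0.062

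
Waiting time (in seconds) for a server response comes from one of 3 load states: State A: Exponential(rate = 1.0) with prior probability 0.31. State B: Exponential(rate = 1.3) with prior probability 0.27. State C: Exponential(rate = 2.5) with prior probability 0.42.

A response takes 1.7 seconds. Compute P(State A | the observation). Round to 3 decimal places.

Apply Bayes' rule: the posterior for each component is proportional to its prior times its likelihood at x.
Component likelihoods at x = 1.7 seconds:
  f_A = 1.0·e^(−1.0·1.7) = 1.0·e^(−1.7000) = 0.182684
  f_B = 1.3·e^(−1.3·1.7) = 1.3·e^(−2.2100) = 0.142611
  f_C = 2.5·e^(−2.5·1.7) = 2.5·e^(−4.2500) = 0.0356606
Multiply by the mixture weights:
  π_A·f_A = 0.31 × 0.182684 = 0.0566319
  π_B·f_B = 0.27 × 0.142611 = 0.0385049
  π_C·f_C = 0.42 × 0.0356606 = 0.0149774
Evidence: 0.0566319 + 0.0385049 + 0.0149774 = 0.110114
Responsibility of State A: 0.0566319 / 0.110114 ≈ 0.514

0.514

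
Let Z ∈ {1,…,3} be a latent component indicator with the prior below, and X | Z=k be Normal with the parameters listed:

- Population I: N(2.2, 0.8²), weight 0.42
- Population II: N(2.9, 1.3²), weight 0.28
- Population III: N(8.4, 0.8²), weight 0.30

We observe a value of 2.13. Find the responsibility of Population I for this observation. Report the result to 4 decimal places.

0.7432

By Bayes' theorem, P(k | x) = w_k f_k(x) / Σ_j w_j f_j(x).
Evaluate each component's likelihood at the observed value:
  p_I = 0.496772
  p_II = 0.257505
  p_III = 2.28689e-14
Prior × likelihood for each component:
  w_I·p_I = 0.42 × 0.496772 = 0.208644
  w_II·p_II = 0.28 × 0.257505 = 0.0721013
  w_III·p_III = 0.30 × 2.28689e-14 = 6.86067e-15
Marginal: 0.208644 + 0.0721013 + 6.86067e-15 = 0.280746
So the posterior for Population I is 0.208644 / 0.280746 ≈ 0.7432.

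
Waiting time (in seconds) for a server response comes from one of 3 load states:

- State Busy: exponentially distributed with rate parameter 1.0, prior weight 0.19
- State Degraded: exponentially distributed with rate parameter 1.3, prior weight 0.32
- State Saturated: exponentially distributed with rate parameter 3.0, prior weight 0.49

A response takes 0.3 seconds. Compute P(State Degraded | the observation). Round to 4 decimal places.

0.2761

Posterior ∝ prior × likelihood, so P(k | x) ∝ π_k f_k(x); normalise over all components.
Exponential densities:
  f_Busy = 1.0·e^(−1.0·0.3) = 1.0·e^(−0.3000) = 0.740818
  f_Degraded = 1.3·e^(−1.3·0.3) = 1.3·e^(−0.3900) = 0.880174
  f_Saturated = 3.0·e^(−3.0·0.3) = 3.0·e^(−0.9000) = 1.21971
Unnormalised posteriors:
  π_Busy·f_Busy = 0.19 × 0.740818 = 0.140755
  π_Degraded·f_Degraded = 0.32 × 0.880174 = 0.281656
  π_Saturated·f_Saturated = 0.49 × 1.21971 = 0.597657
Marginal: 0.140755 + 0.281656 + 0.597657 = 1.02007
P(State Degraded | data) ≈ 0.2761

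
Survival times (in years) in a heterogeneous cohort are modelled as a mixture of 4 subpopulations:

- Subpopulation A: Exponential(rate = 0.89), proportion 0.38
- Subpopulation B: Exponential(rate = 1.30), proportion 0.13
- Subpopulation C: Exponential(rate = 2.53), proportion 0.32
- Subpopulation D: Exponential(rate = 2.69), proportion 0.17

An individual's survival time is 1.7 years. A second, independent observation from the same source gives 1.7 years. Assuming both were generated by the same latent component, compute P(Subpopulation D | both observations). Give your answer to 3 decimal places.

0.007

By Bayes' theorem, P(k | x) = P(Z=k) f_k(x) / Σ_j P(Z=j) f_j(x).
Since both observations come from the same component, the likelihood for component k is f_k(x₁)·f_k(x₂).
  p_A = [0.196021] × [0.196021] = 0.0384242
  p_B = [0.142611] × [0.142611] = 0.0203379
  p_C = [0.0342941] × [0.0342941] = 0.00117609
  p_D = [0.0277794] × [0.0277794] = 0.000771698
Prior × likelihood for each component:
  P(Z=A)·p_A = 0.38 × 0.0384242 = 0.0146012
  P(Z=B)·p_B = 0.13 × 0.0203379 = 0.00264392
  P(Z=C)·p_C = 0.32 × 0.00117609 = 0.000376348
  P(Z=D)·p_D = 0.17 × 0.000771698 = 0.000131189
Sum: 0.0146012 + 0.00264392 + 0.000376348 + 0.000131189 = 0.0177527
So the posterior for Subpopulation D is 0.000131189 / 0.0177527 ≈ 0.007.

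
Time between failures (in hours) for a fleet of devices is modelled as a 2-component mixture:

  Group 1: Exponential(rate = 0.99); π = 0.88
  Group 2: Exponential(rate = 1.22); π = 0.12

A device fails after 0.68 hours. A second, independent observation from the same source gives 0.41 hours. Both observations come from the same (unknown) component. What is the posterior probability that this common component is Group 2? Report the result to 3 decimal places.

P(component k | x) = P(Z=k)·f_k(x) / marginal(x), where marginal(x) = Σ_j P(Z=j)·f_j(x).
Since both observations come from the same component, the likelihood for component k is f_k(x₁)·f_k(x₂).
  L_1 = [0.99·e^(−0.99·0.68) = 0.99·e^(−0.6732) = 0.504973] × [0.659713] = 0.333137
  L_2 = [1.22·e^(−1.22·0.68) = 1.22·e^(−0.8296) = 0.532193] × [0.739819] = 0.393727
Prior × likelihood for each component:
  P(Z=1)·L_1 = 0.88 × 0.333137 = 0.293161
  P(Z=2)·L_2 = 0.12 × 0.393727 = 0.0472472
Sum: 0.293161 + 0.0472472 = 0.340408
So the posterior for Group 2 is 0.0472472 / 0.340408 ≈ 0.139.

0.139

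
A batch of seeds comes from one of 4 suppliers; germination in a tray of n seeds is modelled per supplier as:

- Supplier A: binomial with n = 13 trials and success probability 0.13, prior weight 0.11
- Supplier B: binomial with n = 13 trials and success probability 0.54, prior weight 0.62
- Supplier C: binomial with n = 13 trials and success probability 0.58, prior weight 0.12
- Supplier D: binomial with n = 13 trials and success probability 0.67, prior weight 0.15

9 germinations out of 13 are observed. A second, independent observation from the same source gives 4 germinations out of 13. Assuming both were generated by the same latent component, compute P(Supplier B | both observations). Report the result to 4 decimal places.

The responsibility of component k is P(Z=k) f_k(x) divided by Σ_j P(Z=j) f_j(x).
Since both observations come from the same component, the likelihood for component k is f_k(x₁)·f_k(x₂).
  f_A = [4.34383e-06] × [0.0583113] = 2.53295e-07
  f_B = [0.124992] × [0.0560663] = 0.00700782
  f_C = [0.165255] × [0.032905] = 0.00543772
  f_D = [0.230693] × [0.00668699] = 0.00154264
Weight by the priors:
  P(Z=A)·f_A = 0.11 × 2.53295e-07 = 2.78624e-08
  P(Z=B)·f_B = 0.62 × 0.00700782 = 0.00434485
  P(Z=C)·f_C = 0.12 × 0.00543772 = 0.000652526
  P(Z=D)·f_D = 0.15 × 0.00154264 = 0.000231397
Marginal: 2.78624e-08 + 0.00434485 + 0.000652526 + 0.000231397 = 0.0052288
P(Supplier B | x₁, x₂) ≈ 0.8309

0.8309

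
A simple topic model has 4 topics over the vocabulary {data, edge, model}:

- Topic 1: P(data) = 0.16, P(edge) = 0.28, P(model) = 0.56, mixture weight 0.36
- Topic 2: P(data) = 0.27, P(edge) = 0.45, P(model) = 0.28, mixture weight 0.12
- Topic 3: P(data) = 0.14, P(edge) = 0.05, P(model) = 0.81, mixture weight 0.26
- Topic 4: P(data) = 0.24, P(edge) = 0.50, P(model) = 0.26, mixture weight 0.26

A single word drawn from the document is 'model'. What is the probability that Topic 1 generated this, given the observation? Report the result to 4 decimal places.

0.3927

Apply Bayes' rule: the posterior for each component is proportional to its prior times its likelihood at x.
Evaluate each component's likelihood at the observed value:
  f_1 = 0.56
  f_2 = 0.28
  f_3 = 0.81
  f_4 = 0.26
Multiply by the mixture weights:
  w_1·f_1 = 0.36 × 0.56 = 0.2016
  w_2·f_2 = 0.12 × 0.28 = 0.0336
  w_3·f_3 = 0.26 × 0.81 = 0.2106
  w_4·f_4 = 0.26 × 0.26 = 0.0676
Denominator: 0.2016 + 0.0336 + 0.2106 + 0.0676 = 0.5134
P(Topic 1 | the observation) = 0.2016 / 0.5134 ≈ 0.3927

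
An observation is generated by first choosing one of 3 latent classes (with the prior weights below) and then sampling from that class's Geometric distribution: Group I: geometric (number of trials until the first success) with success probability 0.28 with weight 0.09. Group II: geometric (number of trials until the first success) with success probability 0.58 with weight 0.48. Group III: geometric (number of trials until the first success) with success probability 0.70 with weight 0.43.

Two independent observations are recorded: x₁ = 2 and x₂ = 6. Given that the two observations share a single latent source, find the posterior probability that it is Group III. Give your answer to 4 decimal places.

0.0759

P(component k | x) = P(Z=k)·f_k(x) / marginal(x), where marginal(x) = Σ_j P(Z=j)·f_j(x).
Since both observations come from the same component, the likelihood for component k is f_k(x₁)·f_k(x₂).
  p_I = [0.28·(1−0.28)^1 = 0.28·0.72 = 0.2016] × [0.0541777] = 0.0109222
  p_II = [0.58·(1−0.58)^1 = 0.58·0.42 = 0.2436] × [0.00758009] = 0.00184651
  p_III = [0.70·(1−0.70)^1 = 0.70·0.3 = 0.21] × [0.001701] = 0.00035721
Multiply by the mixture weights:
  P(Z=I)·p_I = 0.09 × 0.0109222 = 0.000983
  P(Z=II)·p_II = 0.48 × 0.00184651 = 0.000886325
  P(Z=III)·p_III = 0.43 × 0.00035721 = 0.0001536
Normaliser: 0.000983 + 0.000886325 + 0.0001536 = 0.00202293
P(Group III | x) = 0.0001536 / 0.00202293 ≈ 0.0759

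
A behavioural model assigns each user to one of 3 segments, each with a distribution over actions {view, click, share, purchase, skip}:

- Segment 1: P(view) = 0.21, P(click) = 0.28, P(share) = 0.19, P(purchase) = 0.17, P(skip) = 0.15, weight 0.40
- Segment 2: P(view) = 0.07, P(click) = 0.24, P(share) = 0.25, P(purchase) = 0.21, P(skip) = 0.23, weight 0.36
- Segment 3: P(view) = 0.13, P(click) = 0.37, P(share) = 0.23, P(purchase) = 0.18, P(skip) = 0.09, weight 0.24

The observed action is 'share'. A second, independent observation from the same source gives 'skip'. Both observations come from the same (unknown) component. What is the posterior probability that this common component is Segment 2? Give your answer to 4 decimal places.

P(component k | x) = π_k·f_k(x) / marginal(x), where marginal(x) = Σ_j π_j·f_j(x).
Since both observations come from the same component, the likelihood for component k is f_k(x₁)·f_k(x₂).
  L_1 = [P(share | comp) = 0.19] × [0.15] = 0.0285
  L_2 = [P(share | comp) = 0.25] × [0.23] = 0.0575
  L_3 = [P(share | comp) = 0.23] × [0.09] = 0.0207
Prior × likelihood for each component:
  π_1·L_1 = 0.40 × 0.0285 = 0.0114
  π_2·L_2 = 0.36 × 0.0575 = 0.0207
  π_3·L_3 = 0.24 × 0.0207 = 0.004968
Denominator: 0.0114 + 0.0207 + 0.004968 = 0.037068
So the posterior for Segment 2 is 0.0207 / 0.037068 ≈ 0.5584.

0.5584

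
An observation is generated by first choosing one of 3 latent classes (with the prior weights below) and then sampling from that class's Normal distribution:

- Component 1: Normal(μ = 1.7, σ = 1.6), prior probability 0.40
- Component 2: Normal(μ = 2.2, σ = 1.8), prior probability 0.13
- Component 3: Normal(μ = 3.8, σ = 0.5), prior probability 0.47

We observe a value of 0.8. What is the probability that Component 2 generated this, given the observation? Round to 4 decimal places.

0.2001

Apply Bayes' rule: the posterior for each component is proportional to its prior times its likelihood at x.
Normal densities:
  p_1 = (1/(1.6·√(2π)))·exp(−(0.8−1.7)²/(2·1.6²)) = 0.249339·exp(-0.15820) = 0.212855
  p_2 = (1/(1.8·√(2π)))·exp(−(0.8−2.2)²/(2·1.8²)) = 0.221635·exp(-0.30247) = 0.163786
  p_3 = (1/(0.5·√(2π)))·exp(−(0.8−3.8)²/(2·0.5²)) = 0.797885·exp(-18.00000) = 1.21518e-08
Multiply by the mixture weights:
  w_1·p_1 = 0.40 × 0.212855 = 0.0851419
  w_2·p_2 = 0.13 × 0.163786 = 0.0212922
  w_3·p_3 = 0.47 × 1.21518e-08 = 5.71133e-09
Normaliser: 0.0851419 + 0.0212922 + 5.71133e-09 = 0.106434
So the posterior for Component 2 is 0.0212922 / 0.106434 ≈ 0.2001.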